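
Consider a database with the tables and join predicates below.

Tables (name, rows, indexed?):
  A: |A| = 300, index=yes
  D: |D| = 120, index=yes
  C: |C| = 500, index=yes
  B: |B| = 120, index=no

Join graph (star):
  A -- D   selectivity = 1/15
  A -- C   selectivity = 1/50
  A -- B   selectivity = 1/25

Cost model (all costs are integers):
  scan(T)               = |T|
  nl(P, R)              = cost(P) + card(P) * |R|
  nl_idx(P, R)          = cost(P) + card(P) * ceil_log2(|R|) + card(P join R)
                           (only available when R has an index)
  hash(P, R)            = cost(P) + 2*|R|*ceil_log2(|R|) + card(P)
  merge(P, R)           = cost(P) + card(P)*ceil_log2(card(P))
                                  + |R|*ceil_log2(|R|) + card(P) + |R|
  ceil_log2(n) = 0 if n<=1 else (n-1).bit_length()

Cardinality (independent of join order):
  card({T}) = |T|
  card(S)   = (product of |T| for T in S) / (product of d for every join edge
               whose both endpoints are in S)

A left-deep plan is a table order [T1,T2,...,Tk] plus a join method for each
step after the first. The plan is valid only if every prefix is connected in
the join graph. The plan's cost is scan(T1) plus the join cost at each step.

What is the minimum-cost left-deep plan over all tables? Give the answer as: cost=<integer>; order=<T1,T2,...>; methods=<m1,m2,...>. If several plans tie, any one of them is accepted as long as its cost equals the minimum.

cost=25920; order=A,B,D,C; methods=hash,hash,hash

Selinger DP (subsets sized 1..n):
  {A}: scan cost=300, card=300
  {D}: scan cost=120, card=120
  {C}: scan cost=500, card=500
  {B}: scan cost=120, card=120
  {AD}: card=2400; try (D,hash)→2280, (A,nl_idx)→3600, (A,merge)→4080, (D,merge)→4260, (D,nl_idx)→4800, (A,hash)→5640 …(+2); best=2280 via (D,hash)
  {AC}: card=3000; try (C,nl_idx)→6000, (A,hash)→6400, (A,nl_idx)→8000, (C,merge)→8300, (A,merge)→8500, (C,hash)→9600 …(+2); best=6000 via (C,nl_idx)
  {AB}: card=1440; try (B,hash)→2280, (A,nl_idx)→2640, (A,merge)→4080, (B,merge)→4260, (A,hash)→5640, (A,nl)→36120 …(+1); best=2280 via (B,hash)
  {ACD}: card=24000; try (D,hash)→10680, (C,hash)→13680, (C,merge)→38480, (D,merge)→45960, (C,nl_idx)→47880, (D,nl_idx)→51000 …(+2); best=10680 via (D,hash)
  {ABD}: card=11520; try (D,hash)→5400, (B,hash)→6360, (D,merge)→20520, (D,nl_idx)→23880, (B,merge)→34440, (D,nl)→175080 …(+1); best=5400 via (D,hash)
  {ABC}: card=14400; try (B,hash)→10680, (C,hash)→12720, (C,merge)→24560, (C,nl_idx)→29640, (B,merge)→45960, (B,nl)→366000 …(+1); best=10680 via (B,hash)
  {ABCD}: card=115200; try (C,hash)→25920, (D,hash)→26760, (B,hash)→36360, (C,merge)→183200, (C,nl_idx)→224280, (D,nl_idx)→226680 …(+5); best=25920 via (C,hash)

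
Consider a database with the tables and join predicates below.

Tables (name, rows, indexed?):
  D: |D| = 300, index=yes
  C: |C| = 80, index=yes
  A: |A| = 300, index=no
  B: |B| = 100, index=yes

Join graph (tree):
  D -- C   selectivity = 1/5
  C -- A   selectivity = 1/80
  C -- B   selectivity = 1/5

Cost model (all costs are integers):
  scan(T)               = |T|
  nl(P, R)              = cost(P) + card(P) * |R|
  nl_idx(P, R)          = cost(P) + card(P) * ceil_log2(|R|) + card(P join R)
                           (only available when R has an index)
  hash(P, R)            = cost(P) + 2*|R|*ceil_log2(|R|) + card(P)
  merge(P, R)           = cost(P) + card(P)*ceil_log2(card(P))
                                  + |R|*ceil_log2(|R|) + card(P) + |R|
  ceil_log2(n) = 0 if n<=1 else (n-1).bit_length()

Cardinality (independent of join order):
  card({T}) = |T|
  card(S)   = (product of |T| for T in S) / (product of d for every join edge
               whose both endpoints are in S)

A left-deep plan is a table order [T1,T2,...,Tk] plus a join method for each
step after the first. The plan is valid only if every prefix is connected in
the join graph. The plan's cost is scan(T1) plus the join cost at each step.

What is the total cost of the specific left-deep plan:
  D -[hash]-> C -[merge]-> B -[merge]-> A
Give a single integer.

step 1: scan D: cost=300, card=300
step 2: join C via hash
    card(P join C) = 300*80/(5) = 4800
    cost = 300 + 2*80*7 + 300 = 1720
step 3: join B via merge
    card(P join B) = 4800*100/(5) = 96000
    cost = 1720 + 4800*13 + 100*7 + 4800 + 100 = 69720
step 4: join A via merge
    card(P join A) = 96000*300/(80) = 360000
    cost = 69720 + 96000*17 + 300*9 + 96000 + 300 = 1800720

1800720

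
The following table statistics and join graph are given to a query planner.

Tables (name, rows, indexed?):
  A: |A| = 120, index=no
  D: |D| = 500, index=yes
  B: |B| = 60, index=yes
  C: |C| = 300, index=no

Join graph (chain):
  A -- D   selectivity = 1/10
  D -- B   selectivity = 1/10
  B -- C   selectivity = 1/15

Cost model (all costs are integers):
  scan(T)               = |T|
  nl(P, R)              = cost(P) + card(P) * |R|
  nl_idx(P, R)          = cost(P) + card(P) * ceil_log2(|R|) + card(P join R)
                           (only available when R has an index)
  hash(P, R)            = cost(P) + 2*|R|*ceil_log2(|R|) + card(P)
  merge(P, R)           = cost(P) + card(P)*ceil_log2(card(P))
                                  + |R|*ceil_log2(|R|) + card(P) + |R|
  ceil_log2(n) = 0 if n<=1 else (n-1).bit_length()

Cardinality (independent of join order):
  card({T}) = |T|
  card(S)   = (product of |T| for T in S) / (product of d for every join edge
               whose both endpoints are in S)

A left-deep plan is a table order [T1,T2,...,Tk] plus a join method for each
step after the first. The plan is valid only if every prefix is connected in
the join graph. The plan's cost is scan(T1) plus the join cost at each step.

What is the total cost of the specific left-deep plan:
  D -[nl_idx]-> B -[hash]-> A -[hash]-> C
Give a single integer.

52580

step 1: scan D: cost=500, card=500
step 2: join B via nl_idx
    card(P join B) = 500*60/(10) = 3000
    cost = 500 + 500*6 + 3000 = 6500
step 3: join A via hash
    card(P join A) = 3000*120/(10) = 36000
    cost = 6500 + 2*120*7 + 3000 = 11180
step 4: join C via hash
    card(P join C) = 36000*300/(15) = 720000
    cost = 11180 + 2*300*9 + 36000 = 52580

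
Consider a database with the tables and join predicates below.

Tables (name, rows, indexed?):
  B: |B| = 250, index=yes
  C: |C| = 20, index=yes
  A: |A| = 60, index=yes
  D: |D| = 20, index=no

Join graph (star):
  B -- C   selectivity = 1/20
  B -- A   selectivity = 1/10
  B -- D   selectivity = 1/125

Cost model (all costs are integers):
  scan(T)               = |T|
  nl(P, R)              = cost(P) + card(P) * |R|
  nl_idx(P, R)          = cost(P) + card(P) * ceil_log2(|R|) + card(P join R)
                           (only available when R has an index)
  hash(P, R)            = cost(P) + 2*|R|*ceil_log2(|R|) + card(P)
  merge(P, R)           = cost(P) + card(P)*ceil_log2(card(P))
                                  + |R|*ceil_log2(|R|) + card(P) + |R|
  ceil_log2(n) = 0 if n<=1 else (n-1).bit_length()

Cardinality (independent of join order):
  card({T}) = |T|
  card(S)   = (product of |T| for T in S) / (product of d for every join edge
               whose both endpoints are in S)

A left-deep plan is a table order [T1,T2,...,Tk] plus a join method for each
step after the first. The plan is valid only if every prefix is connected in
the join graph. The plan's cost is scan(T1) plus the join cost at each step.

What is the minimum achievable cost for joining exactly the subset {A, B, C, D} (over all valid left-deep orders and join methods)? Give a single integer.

940

Selinger DP over subsets of {A,B,C,D}:
  {B}: scan cost=250, card=250
  {C}: scan cost=20, card=20
  {A}: scan cost=60, card=60
  {D}: scan cost=20, card=20
  {BC}: card=250; try (B,nl_idx)→430, (C,hash)→700, (C,nl_idx)→1750, (B,merge)→2390, (C,merge)→2620, (B,hash)→4040 …(+2); best=430 via (B,nl_idx)
  {AB}: card=1500; try (A,hash)→1220, (B,nl_idx)→2040, (B,merge)→2730, (A,merge)→2920, (A,nl_idx)→3250, (B,hash)→4120 …(+2); best=1220 via (A,hash)
  {BD}: card=40; try (B,nl_idx)→220, (D,hash)→700, (B,merge)→2390, (D,merge)→2620, (B,hash)→4040, (B,nl)→5020 …(+1); best=220 via (B,nl_idx)
  {ABC}: card=1500; try (A,hash)→1400, (C,hash)→2920, (A,merge)→3100, (A,nl_idx)→3430, (C,nl_idx)→10220, (A,nl)→15430 …(+2); best=1400 via (A,hash)
  {BCD}: card=40; try (C,hash)→460, (C,nl_idx)→460, (C,merge)→620, (D,hash)→880, (C,nl)→1020, (D,merge)→2800 …(+1); best=460 via (C,hash)
  {ABD}: card=240; try (A,nl_idx)→700, (A,merge)→920, (A,hash)→980, (A,nl)→2620, (D,hash)→2920, (D,merge)→19340 …(+1); best=700 via (A,nl_idx)
  {ABCD}: card=240; try (A,nl_idx)→940, (C,hash)→1140, (A,merge)→1160, (A,hash)→1220, (C,nl_idx)→2140, (A,nl)→2860 …(+5); best=940 via (A,nl_idx)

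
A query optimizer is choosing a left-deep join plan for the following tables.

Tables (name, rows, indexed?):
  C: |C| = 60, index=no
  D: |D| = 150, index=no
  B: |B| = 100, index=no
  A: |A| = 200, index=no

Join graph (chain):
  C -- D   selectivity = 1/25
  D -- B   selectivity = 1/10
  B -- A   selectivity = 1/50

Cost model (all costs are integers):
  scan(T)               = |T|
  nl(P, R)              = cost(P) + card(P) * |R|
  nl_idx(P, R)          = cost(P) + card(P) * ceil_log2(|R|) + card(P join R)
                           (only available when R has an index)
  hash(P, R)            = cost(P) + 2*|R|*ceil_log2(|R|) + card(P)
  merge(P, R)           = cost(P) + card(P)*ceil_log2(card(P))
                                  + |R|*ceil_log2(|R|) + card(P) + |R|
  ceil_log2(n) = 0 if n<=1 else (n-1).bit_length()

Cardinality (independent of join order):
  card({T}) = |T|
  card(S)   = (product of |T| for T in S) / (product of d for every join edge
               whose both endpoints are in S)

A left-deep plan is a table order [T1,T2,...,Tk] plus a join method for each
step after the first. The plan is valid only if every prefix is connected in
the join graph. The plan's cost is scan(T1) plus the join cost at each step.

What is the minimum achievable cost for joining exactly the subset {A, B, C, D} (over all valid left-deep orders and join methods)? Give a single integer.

9580

Selinger DP over subsets of {A,B,C,D}:
  {C}: scan cost=60, card=60
  {D}: scan cost=150, card=150
  {B}: scan cost=100, card=100
  {A}: scan cost=200, card=200
  {CD}: card=360; try (C,hash)→1020, (D,merge)→1830, (C,merge)→1920, (D,hash)→2520, (D,nl)→9060, (C,nl)→9150; best=1020 via (C,hash)
  {BD}: card=1500; try (B,hash)→1700, (D,merge)→2250, (B,merge)→2300, (D,hash)→2600, (D,nl)→15100, (B,nl)→15150; best=1700 via (B,hash)
  {AB}: card=400; try (B,hash)→1800, (A,merge)→2700, (B,merge)→2800, (A,hash)→3400, (A,nl)→20100, (B,nl)→20200; best=1800 via (B,hash)
  {BCD}: card=3600; try (B,hash)→2780, (C,hash)→3920, (B,merge)→5420, (C,merge)→20120, (B,nl)→37020, (C,nl)→91700; best=2780 via (B,hash)
  {ABD}: card=6000; try (D,hash)→4600, (A,hash)→6400, (D,merge)→7150, (A,merge)→21500, (D,nl)→61800, (A,nl)→301700; best=4600 via (D,hash)
  {ABCD}: card=14400; try (A,hash)→9580, (C,hash)→11320, (A,merge)→51380, (C,merge)→89020, (C,nl)→364600, (A,nl)→722780; best=9580 via (A,hash)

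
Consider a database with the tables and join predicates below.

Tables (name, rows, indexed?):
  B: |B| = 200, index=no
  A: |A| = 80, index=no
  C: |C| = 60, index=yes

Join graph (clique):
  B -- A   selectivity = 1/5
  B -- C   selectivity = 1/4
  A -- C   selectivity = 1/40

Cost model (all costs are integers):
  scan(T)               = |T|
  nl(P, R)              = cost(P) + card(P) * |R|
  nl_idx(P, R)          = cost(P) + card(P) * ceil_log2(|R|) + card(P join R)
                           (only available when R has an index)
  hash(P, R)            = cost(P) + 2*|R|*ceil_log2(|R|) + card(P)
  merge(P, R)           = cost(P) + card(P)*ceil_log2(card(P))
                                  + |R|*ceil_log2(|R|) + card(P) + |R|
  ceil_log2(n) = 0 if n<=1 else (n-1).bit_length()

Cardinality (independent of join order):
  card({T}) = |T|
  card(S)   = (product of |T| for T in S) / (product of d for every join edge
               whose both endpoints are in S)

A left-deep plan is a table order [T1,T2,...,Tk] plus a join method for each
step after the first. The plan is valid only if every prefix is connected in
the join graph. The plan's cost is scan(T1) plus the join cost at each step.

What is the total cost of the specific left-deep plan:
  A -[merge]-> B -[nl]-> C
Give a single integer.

step 1: scan A: cost=80, card=80
step 2: join B via merge
    card(P join B) = 80*200/(5) = 3200
    cost = 80 + 80*7 + 200*8 + 80 + 200 = 2520
step 3: join C via nl
    card(P join C) = 3200*60/(4*40) = 1200
    cost = 2520 + 3200*60 = 194520

194520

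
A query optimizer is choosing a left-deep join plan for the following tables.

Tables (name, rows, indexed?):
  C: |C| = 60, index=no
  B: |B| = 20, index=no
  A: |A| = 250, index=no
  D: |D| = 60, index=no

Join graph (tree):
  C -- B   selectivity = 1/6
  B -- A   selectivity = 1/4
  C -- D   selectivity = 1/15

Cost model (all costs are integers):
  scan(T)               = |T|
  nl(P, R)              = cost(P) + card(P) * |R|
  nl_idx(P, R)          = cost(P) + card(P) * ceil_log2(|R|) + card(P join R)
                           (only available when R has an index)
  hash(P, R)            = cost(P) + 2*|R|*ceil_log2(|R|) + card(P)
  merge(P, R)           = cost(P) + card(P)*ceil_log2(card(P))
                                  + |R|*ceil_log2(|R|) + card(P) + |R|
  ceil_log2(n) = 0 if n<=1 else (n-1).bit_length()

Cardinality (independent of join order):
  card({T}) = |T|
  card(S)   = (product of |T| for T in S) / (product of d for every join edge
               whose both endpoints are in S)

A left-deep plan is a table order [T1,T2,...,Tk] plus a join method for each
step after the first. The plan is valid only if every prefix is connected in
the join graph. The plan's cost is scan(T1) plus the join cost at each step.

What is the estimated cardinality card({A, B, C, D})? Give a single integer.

Tables in S: A(250), B(20), C(60), D(60)
Edges inside S: C-B(d=6), B-A(d=4), C-D(d=15)
numerator = 250 * 20 * 60 * 60 = 18000000
denominator = 6 * 4 * 15 = 360
card(S) = 18000000 / 360 = 50000

50000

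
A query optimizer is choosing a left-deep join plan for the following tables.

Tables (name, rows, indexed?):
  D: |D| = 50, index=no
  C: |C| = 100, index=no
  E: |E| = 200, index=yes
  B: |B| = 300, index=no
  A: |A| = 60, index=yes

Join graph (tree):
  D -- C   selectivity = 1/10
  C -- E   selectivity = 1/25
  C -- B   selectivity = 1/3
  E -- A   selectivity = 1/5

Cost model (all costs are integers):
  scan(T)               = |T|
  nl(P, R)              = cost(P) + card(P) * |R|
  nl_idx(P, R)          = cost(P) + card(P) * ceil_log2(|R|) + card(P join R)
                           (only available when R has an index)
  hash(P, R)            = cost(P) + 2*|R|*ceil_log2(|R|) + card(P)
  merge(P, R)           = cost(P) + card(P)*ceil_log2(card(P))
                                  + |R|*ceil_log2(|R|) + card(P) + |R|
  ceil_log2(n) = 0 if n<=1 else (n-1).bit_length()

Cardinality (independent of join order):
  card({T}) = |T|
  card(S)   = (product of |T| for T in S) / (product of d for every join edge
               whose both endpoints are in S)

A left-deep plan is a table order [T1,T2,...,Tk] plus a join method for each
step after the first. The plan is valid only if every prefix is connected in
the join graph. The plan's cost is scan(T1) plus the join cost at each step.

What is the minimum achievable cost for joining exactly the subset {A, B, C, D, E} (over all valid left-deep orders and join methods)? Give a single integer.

61220

Selinger DP over subsets of {A,B,C,D,E}:
  {D}: scan cost=50, card=50
  {C}: scan cost=100, card=100
  {E}: scan cost=200, card=200
  {B}: scan cost=300, card=300
  {A}: scan cost=60, card=60
  {CD}: card=500; try (D,hash)→800, (C,merge)→1200, (D,merge)→1250, (C,hash)→1500, (C,nl)→5050, (D,nl)→5100; best=800 via (D,hash)
  {CE}: card=800; try (E,nl_idx)→1700, (C,hash)→1800, (E,merge)→2700, (C,merge)→2800, (E,hash)→3400, (E,nl)→20100 …(+1); best=1700 via (E,nl_idx)
  {BC}: card=10000; try (C,hash)→2000, (B,merge)→3900, (C,merge)→4100, (B,hash)→5600, (B,nl)→30100, (C,nl)→30300; best=2000 via (C,hash)
  {AE}: card=2400; try (A,hash)→1120, (E,merge)→2280, (A,merge)→2420, (E,nl_idx)→2940, (E,hash)→3320, (A,nl_idx)→3800 …(+2); best=1120 via (A,hash)
  {CDE}: card=4000; try (D,hash)→3100, (E,hash)→4500, (E,merge)→7600, (E,nl_idx)→8800, (D,merge)→10850, (D,nl)→41700 …(+1); best=3100 via (D,hash)
  {BCD}: card=50000; try (B,hash)→6700, (B,merge)→8800, (D,hash)→12600, (B,nl)→150800, (D,merge)→152350, (D,nl)→502000; best=6700 via (B,hash)
  {BCE}: card=80000; try (B,hash)→7900, (B,merge)→13500, (E,hash)→15200, (E,merge)→153800, (E,nl_idx)→162000, (B,nl)→241700 …(+1); best=7900 via (B,hash)
  {ACE}: card=9600; try (A,hash)→3220, (C,hash)→4920, (A,merge)→10920, (A,nl_idx)→16100, (C,merge)→33120, (A,nl)→49700 …(+1); best=3220 via (A,hash)
  {BCDE}: card=400000; try (B,hash)→12500, (B,merge)→58100, (E,hash)→59900, (D,hash)→88500, (E,nl_idx)→806700, (E,merge)→858500 …(+4); best=12500 via (B,hash)
  {ACDE}: card=48000; try (A,hash)→7820, (D,hash)→13420, (A,merge)→55520, (A,nl_idx)→75100, (D,merge)→147570, (A,nl)→243100 …(+1); best=7820 via (A,hash)
  {ABCE}: card=960000; try (B,hash)→18220, (A,hash)→88620, (B,merge)→150220, (A,nl_idx)→1447900, (A,merge)→1448320, (B,nl)→2883220 …(+1); best=18220 via (B,hash)
  {ABCDE}: card=4800000; try (B,hash)→61220, (A,hash)→413220, (B,merge)→826820, (D,hash)→978820, (A,nl_idx)→7212500, (A,merge)→8012920 …(+4); best=61220 via (B,hash)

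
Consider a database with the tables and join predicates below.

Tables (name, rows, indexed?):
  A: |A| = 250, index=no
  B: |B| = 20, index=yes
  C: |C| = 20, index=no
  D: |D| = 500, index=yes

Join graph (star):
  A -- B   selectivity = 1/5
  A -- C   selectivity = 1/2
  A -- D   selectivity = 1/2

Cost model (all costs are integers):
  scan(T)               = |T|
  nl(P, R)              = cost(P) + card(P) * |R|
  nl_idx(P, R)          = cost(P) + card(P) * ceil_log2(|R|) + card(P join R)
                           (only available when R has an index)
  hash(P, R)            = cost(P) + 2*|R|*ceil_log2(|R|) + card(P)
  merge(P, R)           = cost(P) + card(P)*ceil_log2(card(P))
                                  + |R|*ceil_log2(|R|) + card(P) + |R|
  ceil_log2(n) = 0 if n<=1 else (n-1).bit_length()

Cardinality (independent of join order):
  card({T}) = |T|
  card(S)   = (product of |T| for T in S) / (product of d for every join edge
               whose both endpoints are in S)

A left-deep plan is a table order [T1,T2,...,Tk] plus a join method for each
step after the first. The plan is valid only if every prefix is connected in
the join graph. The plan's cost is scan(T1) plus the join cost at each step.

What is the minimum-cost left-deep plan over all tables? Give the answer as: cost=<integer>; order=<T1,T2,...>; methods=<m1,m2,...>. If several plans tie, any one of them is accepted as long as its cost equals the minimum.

Selinger DP (subsets sized 1..n):
  {A}: scan cost=250, card=250
  {B}: scan cost=20, card=20
  {C}: scan cost=20, card=20
  {D}: scan cost=500, card=500
  {AB}: card=1000; try (B,hash)→700, (A,merge)→2390, (B,nl_idx)→2500, (B,merge)→2620, (A,hash)→4040, (A,nl)→5020 …(+1); best=700 via (B,hash)
  {AC}: card=2500; try (C,hash)→700, (A,merge)→2390, (C,merge)→2620, (A,hash)→4040, (A,nl)→5020, (C,nl)→5250; best=700 via (C,hash)
  {AD}: card=62500; try (A,hash)→5000, (D,merge)→7500, (A,merge)→7750, (D,hash)→9500, (D,nl_idx)→65000, (D,nl)→125250 …(+1); best=5000 via (A,hash)
  {ABC}: card=10000; try (C,hash)→1900, (B,hash)→3400, (C,merge)→11820, (C,nl)→20700, (B,nl_idx)→23200, (B,merge)→33320 …(+1); best=1900 via (C,hash)
  {ABD}: card=250000; try (D,hash)→10700, (D,merge)→16700, (B,hash)→67700, (D,nl_idx)→259700, (D,nl)→500700, (B,nl_idx)→567500 …(+2); best=10700 via (D,hash)
  {ACD}: card=625000; try (D,hash)→12200, (D,merge)→38200, (C,hash)→67700, (D,nl_idx)→648200, (C,merge)→1067620, (D,nl)→1250700 …(+1); best=12200 via (D,hash)
  {ABCD}: card=2500000; try (D,hash)→20900, (D,merge)→156900, (C,hash)→260900, (B,hash)→637400, (D,nl_idx)→2591900, (C,merge)→4760820 …(+5); best=20900 via (D,hash)

cost=20900; order=A,B,C,D; methods=hash,hash,hash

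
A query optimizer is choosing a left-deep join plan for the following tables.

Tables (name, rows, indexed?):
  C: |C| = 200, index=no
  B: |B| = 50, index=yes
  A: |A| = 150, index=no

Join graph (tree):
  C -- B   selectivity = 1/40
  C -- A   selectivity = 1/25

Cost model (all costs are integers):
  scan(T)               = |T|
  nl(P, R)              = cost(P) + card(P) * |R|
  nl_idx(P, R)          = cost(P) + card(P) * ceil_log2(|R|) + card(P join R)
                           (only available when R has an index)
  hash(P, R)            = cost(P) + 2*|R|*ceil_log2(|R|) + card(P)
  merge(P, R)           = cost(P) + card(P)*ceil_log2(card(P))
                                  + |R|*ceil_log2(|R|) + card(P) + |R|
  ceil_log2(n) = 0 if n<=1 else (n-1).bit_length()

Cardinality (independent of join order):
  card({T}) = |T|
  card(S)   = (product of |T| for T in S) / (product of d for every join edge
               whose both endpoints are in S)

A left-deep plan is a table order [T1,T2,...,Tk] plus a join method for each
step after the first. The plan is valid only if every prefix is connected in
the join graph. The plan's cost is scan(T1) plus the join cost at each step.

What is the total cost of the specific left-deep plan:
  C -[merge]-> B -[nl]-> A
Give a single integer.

39850

step 1: scan C: cost=200, card=200
step 2: join B via merge
    card(P join B) = 200*50/(40) = 250
    cost = 200 + 200*8 + 50*6 + 200 + 50 = 2350
step 3: join A via nl
    card(P join A) = 250*150/(25) = 1500
    cost = 2350 + 250*150 = 39850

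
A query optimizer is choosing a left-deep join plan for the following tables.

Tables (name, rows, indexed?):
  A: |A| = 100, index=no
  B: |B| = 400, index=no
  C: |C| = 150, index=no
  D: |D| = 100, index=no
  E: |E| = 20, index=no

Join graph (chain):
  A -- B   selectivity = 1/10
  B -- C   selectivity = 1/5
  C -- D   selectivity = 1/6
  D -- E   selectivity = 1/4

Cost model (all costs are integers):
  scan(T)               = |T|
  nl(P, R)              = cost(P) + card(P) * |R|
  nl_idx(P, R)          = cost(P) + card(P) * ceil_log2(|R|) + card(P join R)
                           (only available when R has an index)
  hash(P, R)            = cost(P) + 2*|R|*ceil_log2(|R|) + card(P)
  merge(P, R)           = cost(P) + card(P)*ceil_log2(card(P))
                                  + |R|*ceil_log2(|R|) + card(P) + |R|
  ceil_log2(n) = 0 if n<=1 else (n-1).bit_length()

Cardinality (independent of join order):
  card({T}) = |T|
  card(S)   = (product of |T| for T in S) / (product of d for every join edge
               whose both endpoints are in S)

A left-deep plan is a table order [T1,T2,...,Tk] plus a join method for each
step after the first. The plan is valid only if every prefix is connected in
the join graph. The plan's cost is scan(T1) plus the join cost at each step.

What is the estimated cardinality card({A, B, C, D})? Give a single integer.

2000000

Tables in S: A(100), B(400), C(150), D(100)
Edges inside S: A-B(d=10), B-C(d=5), C-D(d=6)
numerator = 100 * 400 * 150 * 100 = 600000000
denominator = 10 * 5 * 6 = 300
card(S) = 600000000 / 300 = 2000000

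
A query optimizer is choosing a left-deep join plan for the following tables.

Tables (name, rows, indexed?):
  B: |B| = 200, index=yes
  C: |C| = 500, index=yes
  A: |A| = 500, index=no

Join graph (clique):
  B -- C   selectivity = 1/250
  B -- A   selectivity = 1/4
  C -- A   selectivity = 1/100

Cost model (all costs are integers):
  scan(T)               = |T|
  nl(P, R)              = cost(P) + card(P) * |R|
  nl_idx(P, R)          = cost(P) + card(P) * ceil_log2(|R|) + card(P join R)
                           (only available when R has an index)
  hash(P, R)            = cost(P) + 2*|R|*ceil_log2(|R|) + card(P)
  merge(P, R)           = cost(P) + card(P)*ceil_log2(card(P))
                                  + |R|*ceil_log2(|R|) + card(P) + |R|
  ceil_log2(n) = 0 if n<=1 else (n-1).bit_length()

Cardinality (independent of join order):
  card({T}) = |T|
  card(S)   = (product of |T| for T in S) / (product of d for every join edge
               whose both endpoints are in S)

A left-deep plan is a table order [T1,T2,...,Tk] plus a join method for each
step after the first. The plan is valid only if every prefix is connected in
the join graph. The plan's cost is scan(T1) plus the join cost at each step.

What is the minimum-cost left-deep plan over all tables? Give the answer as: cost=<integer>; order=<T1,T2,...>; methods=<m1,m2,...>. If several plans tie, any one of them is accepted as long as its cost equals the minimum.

Selinger DP (subsets sized 1..n):
  {B}: scan cost=200, card=200
  {C}: scan cost=500, card=500
  {A}: scan cost=500, card=500
  {BC}: card=400; try (C,nl_idx)→2400, (B,hash)→4200, (B,nl_idx)→4900, (C,merge)→7000, (B,merge)→7300, (C,hash)→9400 …(+2); best=2400 via (C,nl_idx)
  {AB}: card=25000; try (B,hash)→4200, (A,merge)→7000, (B,merge)→7300, (A,hash)→9400, (B,nl_idx)→29500, (A,nl)→100200 …(+1); best=4200 via (B,hash)
  {AC}: card=2500; try (C,nl_idx)→7500, (C,hash)→10000, (A,hash)→10000, (C,merge)→10500, (A,merge)→10500, (C,nl)→250500 …(+1); best=7500 via (C,nl_idx)
  {ABC}: card=500; try (A,merge)→11400, (A,hash)→11800, (B,hash)→13200, (B,nl_idx)→28000, (C,hash)→38200, (B,merge)→41800 …(+5); best=11400 via (A,merge)

cost=11400; order=B,C,A; methods=nl_idx,merge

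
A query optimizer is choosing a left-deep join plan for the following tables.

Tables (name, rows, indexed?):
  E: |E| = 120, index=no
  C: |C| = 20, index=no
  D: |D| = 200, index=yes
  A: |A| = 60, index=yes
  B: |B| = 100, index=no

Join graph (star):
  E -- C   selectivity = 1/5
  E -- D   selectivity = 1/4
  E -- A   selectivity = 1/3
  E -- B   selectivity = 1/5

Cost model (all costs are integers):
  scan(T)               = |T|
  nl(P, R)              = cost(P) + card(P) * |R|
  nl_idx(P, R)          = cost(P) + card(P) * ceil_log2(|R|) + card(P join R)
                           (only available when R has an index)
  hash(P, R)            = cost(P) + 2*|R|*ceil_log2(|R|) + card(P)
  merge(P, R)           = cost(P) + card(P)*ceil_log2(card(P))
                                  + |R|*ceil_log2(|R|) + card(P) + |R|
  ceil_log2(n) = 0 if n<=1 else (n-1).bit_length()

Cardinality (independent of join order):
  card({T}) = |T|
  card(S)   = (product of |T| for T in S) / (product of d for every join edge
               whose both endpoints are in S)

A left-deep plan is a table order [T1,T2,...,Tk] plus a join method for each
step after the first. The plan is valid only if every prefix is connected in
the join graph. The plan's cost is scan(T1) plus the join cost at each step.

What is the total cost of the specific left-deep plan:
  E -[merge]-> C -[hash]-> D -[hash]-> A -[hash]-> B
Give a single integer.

step 1: scan E: cost=120, card=120
step 2: join C via merge
    card(P join C) = 120*20/(5) = 480
    cost = 120 + 120*7 + 20*5 + 120 + 20 = 1200
step 3: join D via hash
    card(P join D) = 480*200/(4) = 24000
    cost = 1200 + 2*200*8 + 480 = 4880
step 4: join A via hash
    card(P join A) = 24000*60/(3) = 480000
    cost = 4880 + 2*60*6 + 24000 = 29600
step 5: join B via hash
    card(P join B) = 480000*100/(5) = 9600000
    cost = 29600 + 2*100*7 + 480000 = 511000

511000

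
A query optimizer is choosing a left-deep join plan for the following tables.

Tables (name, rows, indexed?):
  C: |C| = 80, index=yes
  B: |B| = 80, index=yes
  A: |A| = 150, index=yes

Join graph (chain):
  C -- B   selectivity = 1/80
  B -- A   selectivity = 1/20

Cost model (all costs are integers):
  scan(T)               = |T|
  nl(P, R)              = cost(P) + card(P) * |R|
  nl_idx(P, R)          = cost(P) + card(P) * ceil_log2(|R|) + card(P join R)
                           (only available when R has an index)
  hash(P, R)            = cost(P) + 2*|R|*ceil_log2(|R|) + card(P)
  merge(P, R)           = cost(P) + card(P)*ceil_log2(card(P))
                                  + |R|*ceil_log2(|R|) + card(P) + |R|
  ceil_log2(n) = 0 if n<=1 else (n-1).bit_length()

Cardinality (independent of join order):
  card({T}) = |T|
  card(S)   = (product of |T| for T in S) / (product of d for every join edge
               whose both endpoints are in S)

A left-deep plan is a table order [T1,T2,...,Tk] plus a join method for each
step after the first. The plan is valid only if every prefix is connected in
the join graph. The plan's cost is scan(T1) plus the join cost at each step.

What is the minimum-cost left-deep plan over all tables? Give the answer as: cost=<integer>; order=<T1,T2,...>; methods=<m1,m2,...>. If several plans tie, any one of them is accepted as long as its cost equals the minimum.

cost=1960; order=B,C,A; methods=nl_idx,nl_idx

Selinger DP (subsets sized 1..n):
  {C}: scan cost=80, card=80
  {B}: scan cost=80, card=80
  {A}: scan cost=150, card=150
  {BC}: card=80; try (C,nl_idx)→720, (B,nl_idx)→720, (C,hash)→1280, (B,hash)→1280, (C,merge)→1360, (B,merge)→1360 …(+2); best=720 via (C,nl_idx)
  {AB}: card=600; try (A,nl_idx)→1320, (B,hash)→1420, (B,nl_idx)→1800, (A,merge)→2070, (B,merge)→2140, (A,hash)→2560 …(+2); best=1320 via (A,nl_idx)
  {ABC}: card=600; try (A,nl_idx)→1960, (A,merge)→2710, (C,hash)→3040, (A,hash)→3200, (C,nl_idx)→6120, (C,merge)→8560 …(+2); best=1960 via (A,nl_idx)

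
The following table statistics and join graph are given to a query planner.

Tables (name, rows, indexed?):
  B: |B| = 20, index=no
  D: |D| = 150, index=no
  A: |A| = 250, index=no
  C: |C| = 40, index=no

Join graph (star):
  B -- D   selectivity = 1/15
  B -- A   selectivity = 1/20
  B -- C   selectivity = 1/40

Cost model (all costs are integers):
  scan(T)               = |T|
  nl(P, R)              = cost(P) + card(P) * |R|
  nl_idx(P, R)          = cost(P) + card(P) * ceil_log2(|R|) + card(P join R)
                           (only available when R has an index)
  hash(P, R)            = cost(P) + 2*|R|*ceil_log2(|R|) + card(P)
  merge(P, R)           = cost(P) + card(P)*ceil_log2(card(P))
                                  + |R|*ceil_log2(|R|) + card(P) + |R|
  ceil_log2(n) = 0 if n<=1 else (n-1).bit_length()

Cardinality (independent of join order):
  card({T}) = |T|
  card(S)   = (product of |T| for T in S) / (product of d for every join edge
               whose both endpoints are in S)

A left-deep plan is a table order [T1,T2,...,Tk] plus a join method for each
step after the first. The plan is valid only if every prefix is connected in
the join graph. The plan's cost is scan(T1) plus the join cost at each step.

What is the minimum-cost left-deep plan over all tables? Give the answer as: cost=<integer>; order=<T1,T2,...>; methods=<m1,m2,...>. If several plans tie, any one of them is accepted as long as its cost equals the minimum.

cost=4080; order=A,B,C,D; methods=hash,hash,hash

Selinger DP (subsets sized 1..n):
  {B}: scan cost=20, card=20
  {D}: scan cost=150, card=150
  {A}: scan cost=250, card=250
  {C}: scan cost=40, card=40
  {BD}: card=200; try (B,hash)→500, (D,merge)→1490, (B,merge)→1620, (D,hash)→2440, (D,nl)→3020, (B,nl)→3150; best=500 via (B,hash)
  {AB}: card=250; try (B,hash)→700, (A,merge)→2390, (B,merge)→2620, (A,hash)→4040, (A,nl)→5020, (B,nl)→5250; best=700 via (B,hash)
  {BC}: card=20; try (B,hash)→280, (C,merge)→420, (B,merge)→440, (C,hash)→520, (C,nl)→820, (B,nl)→840; best=280 via (B,hash)
  {ABD}: card=2500; try (D,hash)→3350, (D,merge)→4300, (A,merge)→4550, (A,hash)→4700, (D,nl)→38200, (A,nl)→50500; best=3350 via (D,hash)
  {BCD}: card=200; try (C,hash)→1180, (D,merge)→1750, (C,merge)→2580, (D,hash)→2700, (D,nl)→3280, (C,nl)→8500; best=1180 via (C,hash)
  {ABC}: card=250; try (C,hash)→1430, (A,merge)→2650, (C,merge)→3230, (A,hash)→4300, (A,nl)→5280, (C,nl)→10700; best=1430 via (C,hash)
  {ABCD}: card=2500; try (D,hash)→4080, (D,merge)→5030, (A,merge)→5230, (A,hash)→5380, (C,hash)→6330, (C,merge)→36130 …(+3); best=4080 via (D,hash)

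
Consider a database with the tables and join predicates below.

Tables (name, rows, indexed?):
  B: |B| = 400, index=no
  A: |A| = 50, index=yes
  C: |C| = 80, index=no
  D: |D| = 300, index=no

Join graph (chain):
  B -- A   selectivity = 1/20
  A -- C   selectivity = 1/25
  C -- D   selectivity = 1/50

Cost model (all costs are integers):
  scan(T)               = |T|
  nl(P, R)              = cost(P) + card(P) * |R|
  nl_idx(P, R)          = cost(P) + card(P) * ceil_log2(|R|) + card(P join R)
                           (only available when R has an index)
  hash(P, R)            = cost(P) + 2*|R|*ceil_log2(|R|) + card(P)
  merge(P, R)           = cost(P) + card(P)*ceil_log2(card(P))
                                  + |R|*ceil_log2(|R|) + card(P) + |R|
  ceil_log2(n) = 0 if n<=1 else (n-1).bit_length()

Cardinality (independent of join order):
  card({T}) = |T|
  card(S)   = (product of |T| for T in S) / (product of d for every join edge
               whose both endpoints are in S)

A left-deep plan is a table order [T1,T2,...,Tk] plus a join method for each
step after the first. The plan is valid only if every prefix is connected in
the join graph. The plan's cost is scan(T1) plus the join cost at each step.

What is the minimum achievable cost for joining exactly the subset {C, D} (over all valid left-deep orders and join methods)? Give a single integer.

Selinger DP over subsets of {C,D}:
  {C}: scan cost=80, card=80
  {D}: scan cost=300, card=300
  {CD}: card=480; try (C,hash)→1720, (D,merge)→3720, (C,merge)→3940, (D,hash)→5560, (D,nl)→24080, (C,nl)→24300; best=1720 via (C,hash)

1720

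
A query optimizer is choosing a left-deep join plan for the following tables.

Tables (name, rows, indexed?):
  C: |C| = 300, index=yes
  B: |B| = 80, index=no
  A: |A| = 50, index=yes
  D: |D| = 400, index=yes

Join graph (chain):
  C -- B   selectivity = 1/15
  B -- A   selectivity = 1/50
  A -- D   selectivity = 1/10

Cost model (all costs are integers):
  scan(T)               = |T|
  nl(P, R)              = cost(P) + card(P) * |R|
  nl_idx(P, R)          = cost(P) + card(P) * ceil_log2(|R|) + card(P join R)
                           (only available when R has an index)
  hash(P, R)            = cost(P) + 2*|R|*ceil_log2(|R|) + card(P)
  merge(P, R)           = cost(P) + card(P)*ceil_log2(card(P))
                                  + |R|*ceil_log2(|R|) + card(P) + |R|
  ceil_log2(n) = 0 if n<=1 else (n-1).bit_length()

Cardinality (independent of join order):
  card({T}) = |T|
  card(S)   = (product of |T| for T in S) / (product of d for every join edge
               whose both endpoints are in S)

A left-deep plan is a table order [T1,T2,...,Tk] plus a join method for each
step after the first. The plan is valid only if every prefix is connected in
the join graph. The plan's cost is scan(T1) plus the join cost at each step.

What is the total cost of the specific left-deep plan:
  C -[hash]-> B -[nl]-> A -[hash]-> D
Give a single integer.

90520

step 1: scan C: cost=300, card=300
step 2: join B via hash
    card(P join B) = 300*80/(15) = 1600
    cost = 300 + 2*80*7 + 300 = 1720
step 3: join A via nl
    card(P join A) = 1600*50/(50) = 1600
    cost = 1720 + 1600*50 = 81720
step 4: join D via hash
    card(P join D) = 1600*400/(10) = 64000
    cost = 81720 + 2*400*9 + 1600 = 90520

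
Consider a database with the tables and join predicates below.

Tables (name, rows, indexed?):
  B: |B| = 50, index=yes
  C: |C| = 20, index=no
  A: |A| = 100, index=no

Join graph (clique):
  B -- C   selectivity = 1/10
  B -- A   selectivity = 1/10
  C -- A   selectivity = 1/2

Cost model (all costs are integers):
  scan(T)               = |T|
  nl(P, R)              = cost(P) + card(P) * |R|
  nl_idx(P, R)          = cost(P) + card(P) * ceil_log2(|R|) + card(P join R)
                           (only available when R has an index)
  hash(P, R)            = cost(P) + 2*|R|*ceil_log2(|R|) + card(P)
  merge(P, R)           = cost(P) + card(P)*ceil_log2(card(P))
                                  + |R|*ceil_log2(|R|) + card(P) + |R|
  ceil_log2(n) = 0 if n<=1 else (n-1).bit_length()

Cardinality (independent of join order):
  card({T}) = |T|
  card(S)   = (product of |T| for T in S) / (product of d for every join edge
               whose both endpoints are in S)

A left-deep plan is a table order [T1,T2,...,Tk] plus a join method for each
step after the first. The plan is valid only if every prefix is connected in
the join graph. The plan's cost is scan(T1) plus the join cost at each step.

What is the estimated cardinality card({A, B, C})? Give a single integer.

500

Tables in S: A(100), B(50), C(20)
Edges inside S: B-C(d=10), B-A(d=10), C-A(d=2)
numerator = 100 * 50 * 20 = 100000
denominator = 10 * 10 * 2 = 200
card(S) = 100000 / 200 = 500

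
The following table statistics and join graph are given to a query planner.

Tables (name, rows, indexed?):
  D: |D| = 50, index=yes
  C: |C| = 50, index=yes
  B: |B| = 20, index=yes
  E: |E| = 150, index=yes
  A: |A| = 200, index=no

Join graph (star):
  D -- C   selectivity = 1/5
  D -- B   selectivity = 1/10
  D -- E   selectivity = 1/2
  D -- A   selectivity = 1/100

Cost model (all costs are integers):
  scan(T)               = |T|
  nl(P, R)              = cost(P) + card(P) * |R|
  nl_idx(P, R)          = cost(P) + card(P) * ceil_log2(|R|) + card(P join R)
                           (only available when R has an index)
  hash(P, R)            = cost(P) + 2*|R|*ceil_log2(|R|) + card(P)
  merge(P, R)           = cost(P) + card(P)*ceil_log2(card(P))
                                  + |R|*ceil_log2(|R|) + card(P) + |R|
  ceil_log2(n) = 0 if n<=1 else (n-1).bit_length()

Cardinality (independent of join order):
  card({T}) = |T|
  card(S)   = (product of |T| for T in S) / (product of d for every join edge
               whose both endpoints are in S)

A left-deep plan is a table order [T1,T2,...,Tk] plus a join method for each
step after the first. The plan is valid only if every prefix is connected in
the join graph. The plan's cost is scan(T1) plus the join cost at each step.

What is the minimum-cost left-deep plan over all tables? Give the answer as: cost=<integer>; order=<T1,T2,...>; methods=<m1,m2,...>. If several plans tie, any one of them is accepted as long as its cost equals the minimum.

cost=6500; order=A,D,B,C,E; methods=hash,hash,hash,hash

Selinger DP (subsets sized 1..n):
  {D}: scan cost=50, card=50
  {C}: scan cost=50, card=50
  {B}: scan cost=20, card=20
  {E}: scan cost=150, card=150
  {A}: scan cost=200, card=200
  {CD}: card=500; try (D,hash)→700, (C,hash)→700, (D,merge)→750, (C,merge)→750, (D,nl_idx)→850, (C,nl_idx)→850 …(+2); best=700 via (D,hash)
  {BD}: card=100; try (D,nl_idx)→240, (B,hash)→300, (B,nl_idx)→400, (D,merge)→490, (B,merge)→520, (D,hash)→640 …(+2); best=240 via (D,nl_idx)
  {DE}: card=3750; try (D,hash)→900, (E,merge)→1750, (D,merge)→1850, (E,hash)→2500, (E,nl_idx)→4200, (D,nl_idx)→4800 …(+2); best=900 via (D,hash)
  {AD}: card=100; try (D,hash)→1000, (D,nl_idx)→1500, (A,merge)→2200, (D,merge)→2350, (A,hash)→3300, (A,nl)→10050 …(+1); best=1000 via (D,hash)
  {BCD}: card=1000; try (C,hash)→940, (C,merge)→1390, (B,hash)→1400, (C,nl_idx)→1840, (B,nl_idx)→4200, (C,nl)→5240 …(+2); best=940 via (C,hash)
  {CDE}: card=37500; try (E,hash)→3600, (C,hash)→5250, (E,merge)→7050, (E,nl_idx)→42200, (C,merge)→50000, (C,nl_idx)→60900 …(+2); best=3600 via (E,hash)
  {ACD}: card=1000; try (C,hash)→1700, (C,merge)→2150, (C,nl_idx)→2600, (A,hash)→4400, (C,nl)→6000, (A,merge)→7500 …(+1); best=1700 via (C,hash)
  {BDE}: card=7500; try (E,merge)→2390, (E,hash)→2740, (B,hash)→4850, (E,nl_idx)→8540, (E,nl)→15240, (B,nl_idx)→27150 …(+2); best=2390 via (E,merge)
  {ABD}: card=200; try (B,hash)→1300, (B,nl_idx)→1700, (B,merge)→1920, (A,merge)→2840, (B,nl)→3000, (A,hash)→3540 …(+1); best=1300 via (B,hash)
  {ADE}: card=7500; try (E,merge)→3150, (E,hash)→3500, (A,hash)→7850, (E,nl_idx)→9300, (E,nl)→16000, (A,merge)→51450 …(+1); best=3150 via (E,merge)
  {BCDE}: card=75000; try (E,hash)→4340, (C,hash)→10490, (E,merge)→13290, (B,hash)→41300, (E,nl_idx)→83940, (C,merge)→107740 …(+6); best=4340 via (E,hash)
  {ABCD}: card=2000; try (C,hash)→2100, (B,hash)→2900, (C,merge)→3450, (C,nl_idx)→4500, (A,hash)→5140, (B,nl_idx)→8700 …(+5); best=2100 via (C,hash)
  {ACDE}: card=75000; try (E,hash)→5100, (C,hash)→11250, (E,merge)→14050, (A,hash)→44300, (E,nl_idx)→84700, (C,merge)→108500 …(+5); best=5100 via (E,hash)
  {ABDE}: card=15000; try (E,hash)→3900, (E,merge)→4450, (B,hash)→10850, (A,hash)→13090, (E,nl_idx)→17900, (E,nl)→31300 …(+5); best=3900 via (E,hash)
  {ABCDE}: card=150000; try (E,hash)→6500, (C,hash)→19500, (E,merge)→27450, (B,hash)→80300, (A,hash)→82540, (E,nl_idx)→168100 …(+9); best=6500 via (E,hash)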